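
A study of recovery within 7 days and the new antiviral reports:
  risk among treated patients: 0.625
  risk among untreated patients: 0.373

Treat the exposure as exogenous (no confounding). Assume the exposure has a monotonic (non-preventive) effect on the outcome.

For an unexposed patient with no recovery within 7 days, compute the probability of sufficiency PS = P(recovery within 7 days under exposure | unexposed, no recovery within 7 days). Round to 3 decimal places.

PS ≈ 0.402

Let p₁ = 0.625, p₀ = 0.373.
Under exogeneity and monotonicity, PS = (p₁ − p₀) / (1 − p₀).
PS = (0.625 − 0.373) / (1 − 0.373) = 0.252 / 0.627 ≈ 0.4019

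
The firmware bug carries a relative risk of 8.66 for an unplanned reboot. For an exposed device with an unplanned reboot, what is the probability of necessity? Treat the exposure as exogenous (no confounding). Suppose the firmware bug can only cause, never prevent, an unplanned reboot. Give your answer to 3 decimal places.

Under exogeneity and monotonicity, PN = (RR − 1) / RR = 1 − 1/RR.
PN = (8.66 − 1) / 8.66 = 7.66 / 8.66 ≈ 0.8845

PN ≈ 0.885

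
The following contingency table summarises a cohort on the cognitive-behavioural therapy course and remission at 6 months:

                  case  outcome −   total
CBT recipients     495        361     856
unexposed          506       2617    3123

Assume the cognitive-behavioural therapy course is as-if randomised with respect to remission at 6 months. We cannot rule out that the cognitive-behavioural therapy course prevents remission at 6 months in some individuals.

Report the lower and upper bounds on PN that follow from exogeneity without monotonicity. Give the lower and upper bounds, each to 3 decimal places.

0.720 ≤ PN ≤ 1.000

p₁ = P(outcome | exposed) = 495/856 = 0.57827
p₀ = P(outcome | unexposed) = 506/3123 = 0.16202
Under exogeneity alone the bounds on PN are max{0,(p₁−p₀)/p₁} ≤ PN ≤ min{1,(1−p₀)/p₁}.
  lower = (p₁ − p₀)/p₁ = 0.41625 / 0.57827 ≈ 0.7198
  upper = min{1, (1 − p₀)/p₁} = 0.83798 / 0.57827 ≈ 1.4491 → capped at 1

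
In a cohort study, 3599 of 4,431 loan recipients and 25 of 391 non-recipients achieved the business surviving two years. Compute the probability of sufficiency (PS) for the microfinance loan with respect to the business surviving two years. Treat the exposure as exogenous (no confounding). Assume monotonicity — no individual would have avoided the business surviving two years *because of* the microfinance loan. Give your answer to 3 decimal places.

PS ≈ 0.799

p₁ = P(outcome | exposed) = 3599/4431 = 0.81223
p₀ = P(outcome | unexposed) = 25/391 = 0.063939
Under exogeneity and monotonicity, PS = (p₁ − p₀) / (1 − p₀).
PS = (0.81223 − 0.063939) / (1 − 0.063939) = 0.74829 / 0.93606 ≈ 0.7994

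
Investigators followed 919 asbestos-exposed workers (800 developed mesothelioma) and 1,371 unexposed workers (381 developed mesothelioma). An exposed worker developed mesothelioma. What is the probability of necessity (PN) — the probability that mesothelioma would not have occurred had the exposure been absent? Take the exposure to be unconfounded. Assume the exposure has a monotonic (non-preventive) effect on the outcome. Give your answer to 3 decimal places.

p₁ = P(outcome | exposed) = 800/919 = 0.87051
p₀ = P(outcome | unexposed) = 381/1371 = 0.2779
Under exogeneity and monotonicity, PN = (p₁ − p₀) / p₁.
PN = (0.87051 − 0.2779) / 0.87051 = 0.59261 / 0.87051 ≈ 0.6808

PN ≈ 0.681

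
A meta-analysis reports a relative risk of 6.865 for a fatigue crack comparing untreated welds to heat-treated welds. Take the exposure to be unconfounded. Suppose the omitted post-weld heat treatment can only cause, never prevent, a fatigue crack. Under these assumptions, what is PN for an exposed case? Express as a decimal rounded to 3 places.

Under exogeneity and monotonicity, PN = (RR − 1) / RR = 1 − 1/RR.
PN = (6.865 − 1) / 6.865 = 5.865 / 6.865 ≈ 0.8543

PN ≈ 0.854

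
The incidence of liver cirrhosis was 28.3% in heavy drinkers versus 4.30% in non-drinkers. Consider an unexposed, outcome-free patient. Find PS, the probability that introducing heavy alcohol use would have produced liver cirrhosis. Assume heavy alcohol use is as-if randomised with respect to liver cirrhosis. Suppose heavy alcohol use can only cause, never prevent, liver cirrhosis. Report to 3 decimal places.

PS ≈ 0.251

p₁ = 0.283, p₀ = 0.043.
Under exogeneity and monotonicity, PS = (p₁ − p₀) / (1 − p₀).
PS = (0.283 − 0.043) / (1 − 0.043) = 0.24 / 0.957 ≈ 0.2508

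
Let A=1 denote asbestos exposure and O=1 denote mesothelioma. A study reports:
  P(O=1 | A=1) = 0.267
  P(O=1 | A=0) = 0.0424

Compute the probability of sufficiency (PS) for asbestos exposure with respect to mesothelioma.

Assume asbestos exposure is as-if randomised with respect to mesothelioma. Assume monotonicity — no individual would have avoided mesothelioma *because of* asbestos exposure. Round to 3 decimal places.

PS ≈ 0.235

Let p₁ = 0.267, p₀ = 0.0424.
Under exogeneity and monotonicity, PS = (p₁ − p₀) / (1 − p₀).
PS = (0.267 − 0.0424) / (1 − 0.0424) = 0.2246 / 0.9576 ≈ 0.2345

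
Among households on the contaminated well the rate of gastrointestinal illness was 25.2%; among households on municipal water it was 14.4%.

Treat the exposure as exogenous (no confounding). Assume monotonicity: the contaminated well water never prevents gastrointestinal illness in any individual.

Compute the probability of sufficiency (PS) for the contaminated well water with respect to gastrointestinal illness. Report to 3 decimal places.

p₁ = 0.252, p₀ = 0.144.
Under exogeneity and monotonicity, PS = (p₁ − p₀) / (1 − p₀).
PS = (0.252 − 0.144) / (1 − 0.144) = 0.108 / 0.856 ≈ 0.1262

PS ≈ 0.126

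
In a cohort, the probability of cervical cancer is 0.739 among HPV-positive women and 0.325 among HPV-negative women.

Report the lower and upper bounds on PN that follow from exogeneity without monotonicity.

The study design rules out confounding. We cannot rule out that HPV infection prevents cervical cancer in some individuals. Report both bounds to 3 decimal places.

0.560 ≤ PN ≤ 0.913

Let p₁ = 0.739, p₀ = 0.325.
Under exogeneity alone the bounds on PN are max{0,(p₁−p₀)/p₁} ≤ PN ≤ min{1,(1−p₀)/p₁}.
  lower = (p₁ − p₀)/p₁ = 0.414 / 0.739 ≈ 0.5602
  upper = min{1, (1 − p₀)/p₁} = 0.675 / 0.739 ≈ 0.9134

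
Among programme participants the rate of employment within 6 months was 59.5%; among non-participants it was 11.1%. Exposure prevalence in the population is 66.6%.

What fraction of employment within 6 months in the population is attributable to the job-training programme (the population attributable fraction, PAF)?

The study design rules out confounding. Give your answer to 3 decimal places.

p₁ = 0.595, p₀ = 0.111.
Overall risk P(Y=1) = π·p₁ + (1−π)·p₀ = 0.666×0.595 + 0.334×0.111 = 0.43334.
Under exogeneity, PAF = [P(Y=1) − p₀] / P(Y=1).
PAF = (0.43334 − 0.111) / 0.43334 ≈ 0.7439

PAF ≈ 0.744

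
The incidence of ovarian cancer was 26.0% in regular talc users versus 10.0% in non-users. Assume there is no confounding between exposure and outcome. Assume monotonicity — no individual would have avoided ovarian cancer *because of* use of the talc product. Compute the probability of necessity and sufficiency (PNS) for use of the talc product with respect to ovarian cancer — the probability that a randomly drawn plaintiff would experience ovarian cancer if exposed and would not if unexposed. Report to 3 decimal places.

p₁ = 0.26, p₀ = 0.1.
Under exogeneity and monotonicity, PNS = p₁ − p₀.
PNS = 0.26 − 0.1 = 0.16

PNS ≈ 0.160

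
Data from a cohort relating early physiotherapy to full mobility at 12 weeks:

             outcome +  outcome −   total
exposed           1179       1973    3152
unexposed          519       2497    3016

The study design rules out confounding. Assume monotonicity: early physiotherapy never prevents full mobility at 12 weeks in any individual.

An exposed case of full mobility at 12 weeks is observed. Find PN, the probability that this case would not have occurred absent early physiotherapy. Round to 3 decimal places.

p₁ = P(outcome | exposed) = 1179/3152 = 0.37405
p₀ = P(outcome | unexposed) = 519/3016 = 0.17208
Under exogeneity and monotonicity, PN = (p₁ − p₀) / p₁.
PN = (0.37405 − 0.17208) / 0.37405 = 0.20197 / 0.37405 ≈ 0.5399

PN ≈ 0.540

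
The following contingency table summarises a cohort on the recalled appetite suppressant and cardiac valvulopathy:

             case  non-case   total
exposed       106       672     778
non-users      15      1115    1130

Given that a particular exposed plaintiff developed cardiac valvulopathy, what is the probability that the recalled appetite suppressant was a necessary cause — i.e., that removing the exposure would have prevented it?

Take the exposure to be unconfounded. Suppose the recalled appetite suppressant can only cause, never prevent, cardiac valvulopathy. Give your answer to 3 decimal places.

PN ≈ 0.903

p₁ = P(outcome | exposed) = 106/778 = 0.13625
p₀ = P(outcome | unexposed) = 15/1130 = 0.013274
Under exogeneity and monotonicity, PN = (p₁ − p₀) / p₁.
PN = (0.13625 − 0.013274) / 0.13625 = 0.12297 / 0.13625 ≈ 0.9026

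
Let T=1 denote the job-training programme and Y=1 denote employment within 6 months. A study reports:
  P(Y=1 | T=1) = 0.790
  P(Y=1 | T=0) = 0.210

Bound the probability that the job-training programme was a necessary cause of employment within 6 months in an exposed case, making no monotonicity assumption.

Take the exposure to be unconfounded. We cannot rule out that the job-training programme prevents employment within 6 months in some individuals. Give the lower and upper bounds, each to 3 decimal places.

0.734 ≤ PN ≤ 1.000

Let p₁ = 0.79, p₀ = 0.21.
Under exogeneity alone the bounds on PN are max{0,(p₁−p₀)/p₁} ≤ PN ≤ min{1,(1−p₀)/p₁}.
  lower = (p₁ − p₀)/p₁ = 0.58 / 0.79 ≈ 0.7342
  upper = min{1, (1 − p₀)/p₁} = 0.79 / 0.79 ≈ 1.0000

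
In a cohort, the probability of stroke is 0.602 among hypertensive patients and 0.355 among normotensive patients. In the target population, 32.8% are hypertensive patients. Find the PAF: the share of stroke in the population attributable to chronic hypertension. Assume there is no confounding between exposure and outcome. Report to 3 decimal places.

Let p₁ = 0.602, p₀ = 0.355.
Overall risk P(Y=1) = π·p₁ + (1−π)·p₀ = 0.328×0.602 + 0.672×0.355 = 0.43602.
Under exogeneity, PAF = [P(Y=1) − p₀] / P(Y=1).
PAF = (0.43602 − 0.355) / 0.43602 ≈ 0.1858

PAF ≈ 0.186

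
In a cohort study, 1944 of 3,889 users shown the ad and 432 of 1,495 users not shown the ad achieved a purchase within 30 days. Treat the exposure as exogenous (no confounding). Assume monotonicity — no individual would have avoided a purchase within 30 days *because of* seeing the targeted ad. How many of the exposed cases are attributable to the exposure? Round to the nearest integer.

about 820 cases

p₁ = P(outcome | exposed) = 1944/3889 = 0.49987
p₀ = P(outcome | unexposed) = 432/1495 = 0.28896
PN = (p₁ − p₀)/p₁ = (0.49987 − 0.28896) / 0.49987 ≈ 0.42192.
Attributable cases ≈ PN × (exposed cases) = 0.42192 × 1944 ≈ 820.22.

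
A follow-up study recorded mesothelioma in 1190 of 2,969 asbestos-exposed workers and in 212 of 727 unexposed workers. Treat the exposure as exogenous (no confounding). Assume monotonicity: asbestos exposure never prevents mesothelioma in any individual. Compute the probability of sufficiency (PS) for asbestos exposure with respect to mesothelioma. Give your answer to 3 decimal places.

p₁ = P(outcome | exposed) = 1190/2969 = 0.40081
p₀ = P(outcome | unexposed) = 212/727 = 0.29161
Under exogeneity and monotonicity, PS = (p₁ − p₀) / (1 − p₀).
PS = (0.40081 − 0.29161) / (1 − 0.29161) = 0.1092 / 0.70839 ≈ 0.1542

PS ≈ 0.154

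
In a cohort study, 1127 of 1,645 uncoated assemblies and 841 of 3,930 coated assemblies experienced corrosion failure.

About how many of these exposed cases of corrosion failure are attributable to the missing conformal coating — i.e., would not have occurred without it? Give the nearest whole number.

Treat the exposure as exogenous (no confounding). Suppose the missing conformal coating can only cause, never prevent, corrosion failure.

about 775 cases

p₁ = P(outcome | exposed) = 1127/1645 = 0.68511
p₀ = P(outcome | unexposed) = 841/3930 = 0.21399
PN = (p₁ − p₀)/p₁ = (0.68511 − 0.21399) / 0.68511 ≈ 0.68765.
Attributable cases ≈ PN × (exposed cases) = 0.68765 × 1127 ≈ 774.98.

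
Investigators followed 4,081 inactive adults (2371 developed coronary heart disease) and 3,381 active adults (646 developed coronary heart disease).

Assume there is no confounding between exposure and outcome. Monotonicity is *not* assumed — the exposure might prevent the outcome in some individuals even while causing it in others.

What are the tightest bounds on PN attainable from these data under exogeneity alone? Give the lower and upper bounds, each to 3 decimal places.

0.671 ≤ PN ≤ 1.000

p₁ = P(outcome | exposed) = 2371/4081 = 0.58099
p₀ = P(outcome | unexposed) = 646/3381 = 0.19107
Under exogeneity alone the bounds on PN are max{0,(p₁−p₀)/p₁} ≤ PN ≤ min{1,(1−p₀)/p₁}.
  lower = (p₁ − p₀)/p₁ = 0.38992 / 0.58099 ≈ 0.6711
  upper = min{1, (1 − p₀)/p₁} = 0.80893 / 0.58099 ≈ 1.3923 → capped at 1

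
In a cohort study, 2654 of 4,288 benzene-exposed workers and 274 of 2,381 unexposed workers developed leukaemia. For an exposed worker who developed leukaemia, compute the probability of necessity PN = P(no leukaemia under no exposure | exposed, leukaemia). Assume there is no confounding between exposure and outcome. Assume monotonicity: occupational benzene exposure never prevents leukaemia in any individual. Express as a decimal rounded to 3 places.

PN ≈ 0.814

p₁ = P(outcome | exposed) = 2654/4288 = 0.61894
p₀ = P(outcome | unexposed) = 274/2381 = 0.11508
Under exogeneity and monotonicity, PN = (p₁ − p₀) / p₁.
PN = (0.61894 − 0.11508) / 0.61894 = 0.50386 / 0.61894 ≈ 0.8141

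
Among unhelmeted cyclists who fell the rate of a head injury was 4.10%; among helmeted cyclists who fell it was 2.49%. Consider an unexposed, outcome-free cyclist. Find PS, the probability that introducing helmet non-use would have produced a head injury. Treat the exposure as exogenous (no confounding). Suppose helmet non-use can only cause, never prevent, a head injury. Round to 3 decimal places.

p₁ = 0.041, p₀ = 0.0249.
Under exogeneity and monotonicity, PS = (p₁ − p₀) / (1 − p₀).
PS = (0.041 − 0.0249) / (1 − 0.0249) = 0.0161 / 0.9751 ≈ 0.0165

PS ≈ 0.017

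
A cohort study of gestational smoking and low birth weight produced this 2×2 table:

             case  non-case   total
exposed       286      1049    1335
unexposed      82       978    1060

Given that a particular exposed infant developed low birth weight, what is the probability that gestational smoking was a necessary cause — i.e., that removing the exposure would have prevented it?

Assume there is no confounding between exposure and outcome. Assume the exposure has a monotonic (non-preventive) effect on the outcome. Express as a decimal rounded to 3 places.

PN ≈ 0.639

p₁ = P(outcome | exposed) = 286/1335 = 0.21423
p₀ = P(outcome | unexposed) = 82/1060 = 0.077358
Under exogeneity and monotonicity, PN = (p₁ − p₀)/p₁.
PN = (0.21423 − 0.077358) / 0.21423 ≈ 0.6389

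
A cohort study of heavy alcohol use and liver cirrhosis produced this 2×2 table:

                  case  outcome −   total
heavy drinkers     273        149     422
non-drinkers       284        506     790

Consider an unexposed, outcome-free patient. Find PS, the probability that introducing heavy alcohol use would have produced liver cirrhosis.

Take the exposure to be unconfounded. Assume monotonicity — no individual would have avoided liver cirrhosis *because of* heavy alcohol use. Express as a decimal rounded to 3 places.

PS ≈ 0.449

p₁ = P(outcome | exposed) = 273/422 = 0.64692
p₀ = P(outcome | unexposed) = 284/790 = 0.35949
Under exogeneity and monotonicity, PS = (p₁ − p₀)/(1 − p₀).
PS = (0.64692 − 0.35949) / 0.64051 ≈ 0.4487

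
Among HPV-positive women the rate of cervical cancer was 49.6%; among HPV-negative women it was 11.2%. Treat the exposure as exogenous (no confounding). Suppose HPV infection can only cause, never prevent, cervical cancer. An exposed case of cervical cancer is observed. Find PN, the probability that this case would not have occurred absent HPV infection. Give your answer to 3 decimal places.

p₁ = 0.496, p₀ = 0.112.
Under exogeneity and monotonicity, PN = (p₁ − p₀) / p₁.
PN = (0.496 − 0.112) / 0.496 = 0.384 / 0.496 ≈ 0.7742

PN ≈ 0.774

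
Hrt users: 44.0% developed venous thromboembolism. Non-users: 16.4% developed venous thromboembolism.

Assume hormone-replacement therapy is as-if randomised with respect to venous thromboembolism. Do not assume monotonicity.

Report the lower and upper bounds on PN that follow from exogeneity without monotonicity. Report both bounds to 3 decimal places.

0.627 ≤ PN ≤ 1.000

p₁ = 0.44, p₀ = 0.164.
Under exogeneity alone the bounds on PN are max{0,(p₁−p₀)/p₁} ≤ PN ≤ min{1,(1−p₀)/p₁}.
  lower = (p₁ − p₀)/p₁ = 0.276 / 0.44 ≈ 0.6273
  upper = min{1, (1 − p₀)/p₁} = 0.836 / 0.44 ≈ 1.9000 → capped at 1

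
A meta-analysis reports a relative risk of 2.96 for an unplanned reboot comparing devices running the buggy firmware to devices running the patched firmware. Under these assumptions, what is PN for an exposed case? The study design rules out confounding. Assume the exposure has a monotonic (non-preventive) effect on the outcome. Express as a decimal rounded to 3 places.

Under exogeneity and monotonicity, PN = (RR − 1) / RR = 1 − 1/RR.
PN = (2.96 − 1) / 2.96 = 1.96 / 2.96 ≈ 0.6622

PN ≈ 0.662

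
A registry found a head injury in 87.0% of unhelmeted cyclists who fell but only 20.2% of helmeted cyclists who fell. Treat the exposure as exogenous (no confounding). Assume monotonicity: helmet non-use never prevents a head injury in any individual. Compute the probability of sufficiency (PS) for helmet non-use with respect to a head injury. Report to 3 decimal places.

PS ≈ 0.837

p₁ = 0.87, p₀ = 0.202.
Under exogeneity and monotonicity, PS = (p₁ − p₀) / (1 − p₀).
PS = (0.87 − 0.202) / (1 − 0.202) = 0.668 / 0.798 ≈ 0.8371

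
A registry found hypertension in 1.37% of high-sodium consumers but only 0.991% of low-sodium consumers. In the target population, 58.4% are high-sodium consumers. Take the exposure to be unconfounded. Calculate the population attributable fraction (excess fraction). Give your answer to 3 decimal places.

PAF ≈ 0.183

p₁ = 0.0137, p₀ = 0.00991.
Overall risk P(Y=1) = π·p₁ + (1−π)·p₀ = 0.584×0.0137 + 0.416×0.00991 = 0.012123.
Under exogeneity, PAF = [P(Y=1) − p₀] / P(Y=1).
PAF = (0.012123 − 0.00991) / 0.012123 ≈ 0.1826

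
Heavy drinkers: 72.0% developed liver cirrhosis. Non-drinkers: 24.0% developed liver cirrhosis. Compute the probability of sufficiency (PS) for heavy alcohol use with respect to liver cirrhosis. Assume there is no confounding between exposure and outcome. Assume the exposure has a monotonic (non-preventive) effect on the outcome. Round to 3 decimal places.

PS ≈ 0.632

p₁ = 0.72, p₀ = 0.24.
Under exogeneity and monotonicity, PS = (p₁ − p₀) / (1 − p₀).
PS = (0.72 − 0.24) / (1 − 0.24) = 0.48 / 0.76 ≈ 0.6316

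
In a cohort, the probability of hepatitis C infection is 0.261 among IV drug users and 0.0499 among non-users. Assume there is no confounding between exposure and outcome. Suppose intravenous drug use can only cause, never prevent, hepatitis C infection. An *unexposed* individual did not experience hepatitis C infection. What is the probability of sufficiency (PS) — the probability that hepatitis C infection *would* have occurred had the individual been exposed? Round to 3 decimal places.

PS ≈ 0.222

Let p₁ = 0.261, p₀ = 0.0499.
Under exogeneity and monotonicity, PS = (p₁ − p₀) / (1 − p₀).
PS = (0.261 − 0.0499) / (1 − 0.0499) = 0.2111 / 0.9501 ≈ 0.2222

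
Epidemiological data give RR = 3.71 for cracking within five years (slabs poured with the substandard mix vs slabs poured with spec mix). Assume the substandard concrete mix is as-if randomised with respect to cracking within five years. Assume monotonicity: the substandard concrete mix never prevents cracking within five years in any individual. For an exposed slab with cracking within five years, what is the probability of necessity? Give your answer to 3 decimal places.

Under exogeneity and monotonicity, PN = (RR − 1) / RR = 1 − 1/RR.
PN = (3.71 − 1) / 3.71 = 2.71 / 3.71 ≈ 0.7305

PN ≈ 0.730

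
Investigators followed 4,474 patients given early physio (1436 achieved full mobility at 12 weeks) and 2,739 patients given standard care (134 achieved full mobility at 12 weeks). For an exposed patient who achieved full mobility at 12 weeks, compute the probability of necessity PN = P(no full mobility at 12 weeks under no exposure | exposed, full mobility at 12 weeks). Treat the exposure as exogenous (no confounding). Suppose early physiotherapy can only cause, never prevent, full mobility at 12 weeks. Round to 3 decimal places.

p₁ = P(outcome | exposed) = 1436/4474 = 0.32097
p₀ = P(outcome | unexposed) = 134/2739 = 0.048923
Under exogeneity and monotonicity, PN = (p₁ − p₀) / p₁.
PN = (0.32097 − 0.048923) / 0.32097 = 0.27204 / 0.32097 ≈ 0.8476

PN ≈ 0.848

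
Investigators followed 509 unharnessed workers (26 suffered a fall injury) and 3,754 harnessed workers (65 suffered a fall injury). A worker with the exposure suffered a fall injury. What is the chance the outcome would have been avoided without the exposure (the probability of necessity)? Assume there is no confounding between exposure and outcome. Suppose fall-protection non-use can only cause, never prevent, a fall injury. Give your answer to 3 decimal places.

p₁ = P(outcome | exposed) = 26/509 = 0.051081
p₀ = P(outcome | unexposed) = 65/3754 = 0.017315
Under exogeneity and monotonicity, PN = (p₁ − p₀) / p₁.
PN = (0.051081 − 0.017315) / 0.051081 = 0.033766 / 0.051081 ≈ 0.6610

PN ≈ 0.661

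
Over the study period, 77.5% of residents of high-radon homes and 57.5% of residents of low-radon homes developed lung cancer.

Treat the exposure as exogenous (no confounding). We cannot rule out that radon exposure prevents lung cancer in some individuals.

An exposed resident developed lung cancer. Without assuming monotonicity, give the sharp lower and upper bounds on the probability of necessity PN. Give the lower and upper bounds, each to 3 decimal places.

p₁ = 0.775, p₀ = 0.575.
Under exogeneity alone the bounds on PN are max{0,(p₁−p₀)/p₁} ≤ PN ≤ min{1,(1−p₀)/p₁}.
  lower = (p₁ − p₀)/p₁ = 0.2 / 0.775 ≈ 0.2581
  upper = min{1, (1 − p₀)/p₁} = 0.425 / 0.775 ≈ 0.5484

0.258 ≤ PN ≤ 0.548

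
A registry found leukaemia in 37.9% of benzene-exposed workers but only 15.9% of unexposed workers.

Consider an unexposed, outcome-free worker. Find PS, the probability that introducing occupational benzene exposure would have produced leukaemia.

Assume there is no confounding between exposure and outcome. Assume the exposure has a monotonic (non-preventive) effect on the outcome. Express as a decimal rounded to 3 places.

PS ≈ 0.262

p₁ = 0.379, p₀ = 0.159.
Under exogeneity and monotonicity, PS = (p₁ − p₀) / (1 − p₀).
PS = (0.379 − 0.159) / (1 − 0.159) = 0.22 / 0.841 ≈ 0.2616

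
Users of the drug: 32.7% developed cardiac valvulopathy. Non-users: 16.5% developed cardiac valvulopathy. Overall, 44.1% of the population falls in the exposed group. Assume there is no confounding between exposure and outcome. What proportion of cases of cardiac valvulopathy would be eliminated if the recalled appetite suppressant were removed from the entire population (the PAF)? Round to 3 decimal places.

PAF ≈ 0.302

p₁ = 0.327, p₀ = 0.165.
Overall risk P(Y=1) = π·p₁ + (1−π)·p₀ = 0.441×0.327 + 0.559×0.165 = 0.23644.
Under exogeneity, PAF = [P(Y=1) − p₀] / P(Y=1).
PAF = (0.23644 − 0.165) / 0.23644 ≈ 0.3022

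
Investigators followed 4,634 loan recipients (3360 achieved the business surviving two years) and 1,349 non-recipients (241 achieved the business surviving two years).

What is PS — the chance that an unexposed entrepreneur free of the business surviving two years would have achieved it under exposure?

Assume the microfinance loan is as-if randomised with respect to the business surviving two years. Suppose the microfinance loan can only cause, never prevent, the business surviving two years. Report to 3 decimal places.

PS ≈ 0.665

p₁ = P(outcome | exposed) = 3360/4634 = 0.72508
p₀ = P(outcome | unexposed) = 241/1349 = 0.17865
Under exogeneity and monotonicity, PS = (p₁ − p₀) / (1 − p₀).
PS = (0.72508 − 0.17865) / (1 − 0.17865) = 0.54642 / 0.82135 ≈ 0.6653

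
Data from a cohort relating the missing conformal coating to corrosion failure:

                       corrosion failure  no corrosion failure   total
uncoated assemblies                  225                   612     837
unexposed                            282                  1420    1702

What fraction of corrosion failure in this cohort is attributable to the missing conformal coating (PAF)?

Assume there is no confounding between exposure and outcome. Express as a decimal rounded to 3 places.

p₁ = P(outcome | exposed) = 225/837 = 0.26882
p₀ = P(outcome | unexposed) = 282/1702 = 0.16569
Exposure prevalence π = 837/2539 = 0.32966; overall risk P(Y=1) = 0.19968.
Under exogeneity, PAF = [P(Y=1) − p₀]/P(Y=1).
PAF = (0.19968 − 0.16569) / 0.19968 ≈ 0.1703

PAF ≈ 0.170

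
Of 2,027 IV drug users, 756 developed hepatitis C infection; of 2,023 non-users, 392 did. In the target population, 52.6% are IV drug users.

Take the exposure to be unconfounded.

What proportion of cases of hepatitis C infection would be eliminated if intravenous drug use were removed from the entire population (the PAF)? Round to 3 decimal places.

p₁ = P(outcome | exposed) = 756/2027 = 0.37296
p₀ = P(outcome | unexposed) = 392/2023 = 0.19377
Overall risk P(Y=1) = π·p₁ + (1−π)·p₀ = 0.526×0.37296 + 0.474×0.19377 = 0.28803.
Under exogeneity, PAF = [P(Y=1) − p₀] / P(Y=1).
PAF = (0.28803 − 0.19377) / 0.28803 ≈ 0.3272

PAF ≈ 0.327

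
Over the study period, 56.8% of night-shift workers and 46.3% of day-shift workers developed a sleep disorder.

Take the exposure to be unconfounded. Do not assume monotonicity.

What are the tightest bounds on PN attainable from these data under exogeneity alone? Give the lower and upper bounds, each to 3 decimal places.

p₁ = 0.568, p₀ = 0.463.
Under exogeneity alone the bounds on PN are max{0,(p₁−p₀)/p₁} ≤ PN ≤ min{1,(1−p₀)/p₁}.
  lower = (p₁ − p₀)/p₁ = 0.105 / 0.568 ≈ 0.1849
  upper = min{1, (1 − p₀)/p₁} = 0.537 / 0.568 ≈ 0.9454

0.185 ≤ PN ≤ 0.945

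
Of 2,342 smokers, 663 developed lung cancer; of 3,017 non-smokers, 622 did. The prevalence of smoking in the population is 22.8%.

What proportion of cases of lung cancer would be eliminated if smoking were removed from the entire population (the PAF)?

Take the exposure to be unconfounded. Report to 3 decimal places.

p₁ = P(outcome | exposed) = 663/2342 = 0.28309
p₀ = P(outcome | unexposed) = 622/3017 = 0.20617
Overall risk P(Y=1) = π·p₁ + (1−π)·p₀ = 0.228×0.28309 + 0.772×0.20617 = 0.2237.
Under exogeneity, PAF = [P(Y=1) − p₀] / P(Y=1).
PAF = (0.2237 − 0.20617) / 0.2237 ≈ 0.0784

PAF ≈ 0.078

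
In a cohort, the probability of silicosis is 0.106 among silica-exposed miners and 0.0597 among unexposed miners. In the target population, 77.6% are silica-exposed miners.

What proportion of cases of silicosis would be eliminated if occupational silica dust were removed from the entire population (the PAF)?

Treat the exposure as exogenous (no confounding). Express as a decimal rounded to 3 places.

PAF ≈ 0.376

Let p₁ = 0.106, p₀ = 0.0597.
Overall risk P(Y=1) = π·p₁ + (1−π)·p₀ = 0.776×0.106 + 0.224×0.0597 = 0.095629.
Under exogeneity, PAF = [P(Y=1) − p₀] / P(Y=1).
PAF = (0.095629 − 0.0597) / 0.095629 ≈ 0.3757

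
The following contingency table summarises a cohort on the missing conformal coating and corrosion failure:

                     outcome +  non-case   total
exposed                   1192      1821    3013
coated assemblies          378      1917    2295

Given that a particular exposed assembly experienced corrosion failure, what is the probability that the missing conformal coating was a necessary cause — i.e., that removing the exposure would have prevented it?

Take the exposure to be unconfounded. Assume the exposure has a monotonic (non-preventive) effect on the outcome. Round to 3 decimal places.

PN ≈ 0.584

p₁ = P(outcome | exposed) = 1192/3013 = 0.39562
p₀ = P(outcome | unexposed) = 378/2295 = 0.16471
Under exogeneity and monotonicity, PN = (p₁ − p₀) / p₁.
PN = (0.39562 − 0.16471) / 0.39562 = 0.23091 / 0.39562 ≈ 0.5837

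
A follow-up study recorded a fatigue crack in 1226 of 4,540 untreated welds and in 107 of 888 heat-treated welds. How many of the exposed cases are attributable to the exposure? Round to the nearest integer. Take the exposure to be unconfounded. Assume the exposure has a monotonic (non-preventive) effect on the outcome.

about 679 cases

p₁ = P(outcome | exposed) = 1226/4540 = 0.27004
p₀ = P(outcome | unexposed) = 107/888 = 0.1205
PN = (p₁ − p₀)/p₁ = (0.27004 − 0.1205) / 0.27004 ≈ 0.55379.
Attributable cases ≈ PN × (exposed cases) = 0.55379 × 1226 ≈ 678.95.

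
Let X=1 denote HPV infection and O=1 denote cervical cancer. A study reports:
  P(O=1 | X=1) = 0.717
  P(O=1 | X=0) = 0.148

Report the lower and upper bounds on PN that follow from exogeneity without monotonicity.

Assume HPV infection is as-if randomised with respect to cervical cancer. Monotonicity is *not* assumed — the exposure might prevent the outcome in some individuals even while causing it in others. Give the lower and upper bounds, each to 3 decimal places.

0.794 ≤ PN ≤ 1.000

Let p₁ = 0.717, p₀ = 0.148.
Under exogeneity alone the bounds on PN are max{0,(p₁−p₀)/p₁} ≤ PN ≤ min{1,(1−p₀)/p₁}.
  lower = (p₁ − p₀)/p₁ = 0.569 / 0.717 ≈ 0.7936
  upper = min{1, (1 − p₀)/p₁} = 0.852 / 0.717 ≈ 1.1883 → capped at 1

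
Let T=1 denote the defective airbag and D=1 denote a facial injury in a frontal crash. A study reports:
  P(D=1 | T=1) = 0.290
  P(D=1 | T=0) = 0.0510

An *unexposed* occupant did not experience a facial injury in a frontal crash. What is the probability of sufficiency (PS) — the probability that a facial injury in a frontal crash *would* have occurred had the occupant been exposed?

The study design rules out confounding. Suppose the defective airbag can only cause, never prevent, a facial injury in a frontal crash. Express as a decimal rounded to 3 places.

Let p₁ = 0.29, p₀ = 0.051.
Under exogeneity and monotonicity, PS = (p₁ − p₀) / (1 − p₀).
PS = (0.29 − 0.051) / (1 − 0.051) = 0.239 / 0.949 ≈ 0.2518

PS ≈ 0.252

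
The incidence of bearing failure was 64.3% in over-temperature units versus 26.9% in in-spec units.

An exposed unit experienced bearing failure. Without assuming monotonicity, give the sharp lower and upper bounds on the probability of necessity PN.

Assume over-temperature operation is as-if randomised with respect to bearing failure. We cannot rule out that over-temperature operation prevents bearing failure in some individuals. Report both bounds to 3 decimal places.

0.582 ≤ PN ≤ 1.000

p₁ = 0.643, p₀ = 0.269.
Under exogeneity alone the bounds on PN are max{0,(p₁−p₀)/p₁} ≤ PN ≤ min{1,(1−p₀)/p₁}.
  lower = (p₁ − p₀)/p₁ = 0.374 / 0.643 ≈ 0.5816
  upper = min{1, (1 − p₀)/p₁} = 0.731 / 0.643 ≈ 1.1369 → capped at 1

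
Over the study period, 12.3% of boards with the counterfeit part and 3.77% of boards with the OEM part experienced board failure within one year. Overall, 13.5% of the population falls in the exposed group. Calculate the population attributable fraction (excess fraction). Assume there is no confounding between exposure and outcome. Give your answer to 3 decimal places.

PAF ≈ 0.234

p₁ = 0.123, p₀ = 0.0377.
Overall risk P(Y=1) = π·p₁ + (1−π)·p₀ = 0.135×0.123 + 0.865×0.0377 = 0.049216.
Under exogeneity, PAF = [P(Y=1) − p₀] / P(Y=1).
PAF = (0.049216 − 0.0377) / 0.049216 ≈ 0.2340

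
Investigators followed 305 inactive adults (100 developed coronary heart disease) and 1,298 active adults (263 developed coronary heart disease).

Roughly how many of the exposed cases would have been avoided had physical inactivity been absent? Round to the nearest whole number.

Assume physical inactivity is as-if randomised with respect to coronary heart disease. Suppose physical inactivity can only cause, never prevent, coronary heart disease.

about 38 cases

p₁ = P(outcome | exposed) = 100/305 = 0.32787
p₀ = P(outcome | unexposed) = 263/1298 = 0.20262
PN = (p₁ − p₀)/p₁ = (0.32787 − 0.20262) / 0.32787 ≈ 0.38201.
Attributable cases ≈ PN × (exposed cases) = 0.38201 × 100 ≈ 38.20.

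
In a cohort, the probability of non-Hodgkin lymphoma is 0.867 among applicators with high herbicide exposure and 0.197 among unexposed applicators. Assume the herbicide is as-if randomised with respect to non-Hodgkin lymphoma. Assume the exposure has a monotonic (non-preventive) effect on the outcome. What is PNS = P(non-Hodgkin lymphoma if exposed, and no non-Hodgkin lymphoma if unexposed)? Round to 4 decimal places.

PNS ≈ 0.6700

Let p₁ = 0.867, p₀ = 0.197.
Under exogeneity and monotonicity, PNS = p₁ − p₀.
PNS = 0.867 − 0.197 = 0.67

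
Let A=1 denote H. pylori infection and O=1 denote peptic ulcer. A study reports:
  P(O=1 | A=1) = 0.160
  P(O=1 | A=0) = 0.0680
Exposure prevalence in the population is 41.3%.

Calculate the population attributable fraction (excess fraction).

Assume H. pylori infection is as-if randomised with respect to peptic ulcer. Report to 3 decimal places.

PAF ≈ 0.358

Let p₁ = 0.16, p₀ = 0.068.
Overall risk P(Y=1) = π·p₁ + (1−π)·p₀ = 0.413×0.16 + 0.587×0.068 = 0.106.
Under exogeneity, PAF = [P(Y=1) − p₀] / P(Y=1).
PAF = (0.106 − 0.068) / 0.106 ≈ 0.3585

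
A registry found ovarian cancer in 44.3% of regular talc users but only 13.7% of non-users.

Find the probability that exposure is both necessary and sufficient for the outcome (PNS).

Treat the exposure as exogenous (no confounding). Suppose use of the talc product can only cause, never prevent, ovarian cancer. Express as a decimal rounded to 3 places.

PNS ≈ 0.306

p₁ = 0.443, p₀ = 0.137.
Under exogeneity and monotonicity, PNS = p₁ − p₀.
PNS = 0.443 − 0.137 = 0.306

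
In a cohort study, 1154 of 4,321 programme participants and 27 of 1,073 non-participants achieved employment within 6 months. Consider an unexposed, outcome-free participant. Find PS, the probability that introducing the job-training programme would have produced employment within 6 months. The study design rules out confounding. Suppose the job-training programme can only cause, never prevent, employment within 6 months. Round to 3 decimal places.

p₁ = P(outcome | exposed) = 1154/4321 = 0.26707
p₀ = P(outcome | unexposed) = 27/1073 = 0.025163
Under exogeneity and monotonicity, PS = (p₁ − p₀) / (1 − p₀).
PS = (0.26707 − 0.025163) / (1 − 0.025163) = 0.2419 / 0.97484 ≈ 0.2481

PS ≈ 0.248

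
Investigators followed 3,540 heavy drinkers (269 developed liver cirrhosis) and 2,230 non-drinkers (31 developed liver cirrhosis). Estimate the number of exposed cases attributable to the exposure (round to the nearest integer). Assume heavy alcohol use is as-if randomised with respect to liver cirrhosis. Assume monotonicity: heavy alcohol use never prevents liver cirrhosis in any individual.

p₁ = P(outcome | exposed) = 269/3540 = 0.075989
p₀ = P(outcome | unexposed) = 31/2230 = 0.013901
PN = (p₁ − p₀)/p₁ = (0.075989 − 0.013901) / 0.075989 ≈ 0.81706.
Attributable cases ≈ PN × (exposed cases) = 0.81706 × 269 ≈ 219.79.

about 220 cases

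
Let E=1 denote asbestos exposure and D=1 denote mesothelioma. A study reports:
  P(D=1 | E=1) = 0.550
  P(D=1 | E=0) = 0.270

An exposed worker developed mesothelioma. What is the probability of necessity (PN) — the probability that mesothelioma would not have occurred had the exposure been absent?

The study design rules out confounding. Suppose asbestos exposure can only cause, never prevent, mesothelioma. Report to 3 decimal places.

Let p₁ = 0.55, p₀ = 0.27.
Under exogeneity and monotonicity, PN = (p₁ − p₀) / p₁.
PN = (0.55 − 0.27) / 0.55 = 0.28 / 0.55 ≈ 0.5091

PN ≈ 0.509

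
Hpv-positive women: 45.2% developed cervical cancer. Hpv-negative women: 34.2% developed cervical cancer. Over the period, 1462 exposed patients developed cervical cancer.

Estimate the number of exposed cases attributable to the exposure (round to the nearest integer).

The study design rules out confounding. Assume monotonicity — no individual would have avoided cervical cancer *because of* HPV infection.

p₁ = 0.452, p₀ = 0.342.
PN = (p₁ − p₀)/p₁ = (0.452 − 0.342) / 0.452 ≈ 0.24336.
Attributable cases ≈ PN × (exposed cases) = 0.24336 × 1462 ≈ 355.80.

about 356 cases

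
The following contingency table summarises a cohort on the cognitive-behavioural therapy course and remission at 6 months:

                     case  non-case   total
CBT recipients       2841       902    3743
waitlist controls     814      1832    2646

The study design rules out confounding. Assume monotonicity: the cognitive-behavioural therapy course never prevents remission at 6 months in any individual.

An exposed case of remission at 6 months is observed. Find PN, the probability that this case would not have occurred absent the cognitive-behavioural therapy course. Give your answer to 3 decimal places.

PN ≈ 0.595

p₁ = P(outcome | exposed) = 2841/3743 = 0.75902
p₀ = P(outcome | unexposed) = 814/2646 = 0.30763
Under exogeneity and monotonicity, PN = (p₁ − p₀)/p₁.
PN = (0.75902 − 0.30763) / 0.75902 ≈ 0.5947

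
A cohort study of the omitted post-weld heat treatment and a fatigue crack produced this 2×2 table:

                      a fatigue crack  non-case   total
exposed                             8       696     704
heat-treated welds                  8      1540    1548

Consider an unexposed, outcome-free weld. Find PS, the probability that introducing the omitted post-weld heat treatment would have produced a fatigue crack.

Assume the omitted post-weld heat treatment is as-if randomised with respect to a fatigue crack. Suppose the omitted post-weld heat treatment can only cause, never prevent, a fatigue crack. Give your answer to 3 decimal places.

PS ≈ 0.006

p₁ = P(outcome | exposed) = 8/704 = 0.011364
p₀ = P(outcome | unexposed) = 8/1548 = 0.005168
Under exogeneity and monotonicity, PS = (p₁ − p₀) / (1 − p₀).
PS = (0.011364 − 0.005168) / (1 − 0.005168) = 0.0061957 / 0.99483 ≈ 0.0062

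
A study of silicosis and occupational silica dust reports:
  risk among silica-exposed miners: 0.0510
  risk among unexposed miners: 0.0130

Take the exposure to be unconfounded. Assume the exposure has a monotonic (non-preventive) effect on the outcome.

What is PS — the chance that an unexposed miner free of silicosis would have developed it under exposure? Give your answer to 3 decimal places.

Let p₁ = 0.051, p₀ = 0.013.
Under exogeneity and monotonicity, PS = (p₁ − p₀) / (1 − p₀).
PS = (0.051 − 0.013) / (1 − 0.013) = 0.038 / 0.987 ≈ 0.0385

PS ≈ 0.039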